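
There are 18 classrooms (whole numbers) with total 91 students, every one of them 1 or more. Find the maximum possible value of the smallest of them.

If every one of the 18 were at least 6, the total would be at least 18 × 6 = 108 > 91.
Equality holds with 17 values of 5 and 1 value of 6.

5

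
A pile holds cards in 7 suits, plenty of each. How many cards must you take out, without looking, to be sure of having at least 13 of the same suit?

In the worst case you draw 12 of each of the 7 suits: 7 × 12 = 84.
One more forces 13 of some suit, so 84 + 1 = 85.

85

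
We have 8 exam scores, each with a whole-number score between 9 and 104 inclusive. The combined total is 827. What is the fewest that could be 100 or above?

7

Each value short of 100 is at most 99, costing at least 104 − 99 = 5 against the maximum total of 832.
We can afford to lose at most 832 − 827 = 5, so at most ⌊5/5⌋ = 1 fall short, and at least 7 are ≥ 100.
Exactly 7 works: 7 values at 104 and 1 at 99 total 827.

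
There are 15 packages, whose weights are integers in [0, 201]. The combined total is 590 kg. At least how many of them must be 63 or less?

6

If only k of them are at most 63, the other 15 − k are at least 64, so the total is at least (15 − k)·64 + k·0.
This is ≤ 590, so (15 − k)·64 + 0k ≤ 590, which gives k ≥ 6.
Exactly 6 works: 6 values at 0 and 9 at 64 total 576; raise one of the low values by 14 (still ≤ 63) to hit 590.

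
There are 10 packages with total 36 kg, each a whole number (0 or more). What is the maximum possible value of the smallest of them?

The average is 36/10 < 4, so some value is ≤ 3.
Achievable: 4 of them at 3 and 6 at 4 total 36.

3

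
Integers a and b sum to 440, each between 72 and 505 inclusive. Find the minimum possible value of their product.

26496

For a fixed sum, ab is smallest when a and b are as far apart as possible.
At the endpoint a = 72, b = 440 − 72 = 368, so ab = 72 × 368 = 26496.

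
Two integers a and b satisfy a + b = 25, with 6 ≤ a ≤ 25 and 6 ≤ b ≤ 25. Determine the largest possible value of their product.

156

For a fixed sum, the product ab is largest when a and b are as close as possible.
Taking a = 12 and b = 13 (both in [6, 25]) gives ab = 156.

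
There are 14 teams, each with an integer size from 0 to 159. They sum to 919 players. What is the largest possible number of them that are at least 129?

7

If k of the values are ≥ 129, the total is ≥ 129k + 0(14 − k).
Setting 129k + 0(14 − k) ≤ 919 gives 129k ≤ 919, so k ≤ 7.
k = 7 is achieved by 7 values at 129 and 7 at 0, total 903; add 16 to one value (staying below 129) to reach 919.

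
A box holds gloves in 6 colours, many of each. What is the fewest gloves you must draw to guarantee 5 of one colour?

In the worst case you draw 4 of each of the 6 colours: 6 × 4 = 24.
One more forces 5 of some colour, so 24 + 1 = 25.

25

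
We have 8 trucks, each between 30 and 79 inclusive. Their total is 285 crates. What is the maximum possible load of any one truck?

75

To make one truck as large as possible, make the other 7 as small as possible.
The other 7 contribute at least 7 × 30 = 210, leaving at most 285 − 210 = 75.
Since 75 ≤ 79, this is achievable: one at 75 and 7 at 30.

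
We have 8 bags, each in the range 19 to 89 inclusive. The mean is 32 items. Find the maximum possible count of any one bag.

89

To make one bag as large as possible, make the other 7 as small as possible.
The total is 8 × 32 = 256.
The other 7 contribute at least 7 × 19 = 133, leaving at most 256 − 133 = 123.
But each bag is capped at 89, so the maximum is 89.
Achievable: one at 89 and the other 7 totalling 167, which fits since 7 × 19 ≤ 167 ≤ 7 × 89.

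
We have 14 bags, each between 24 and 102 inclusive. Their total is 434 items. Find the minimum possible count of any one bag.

24

Minimizing one value means maximizing the remaining 13.
The other 13 can take up 13 × 102 = 1326 ≥ 434 − 24, so one bag can sit at its floor of 24.
Achievable: one at 24 and the other 13 totalling 410, which fits since 13 × 24 ≤ 410 ≤ 13 × 102.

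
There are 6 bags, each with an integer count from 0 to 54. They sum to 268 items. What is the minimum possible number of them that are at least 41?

Each value short of 41 is at most 40, costing at least 54 − 40 = 14 against the maximum total of 324.
We can afford to lose at most 324 − 268 = 56, so at most ⌊56/14⌋ = 4 fall short, and at least 2 are ≥ 41.
Exactly 2 works: 2 values at 54 and 4 at 40 total 268.

2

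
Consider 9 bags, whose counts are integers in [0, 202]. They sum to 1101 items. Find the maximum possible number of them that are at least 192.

If k of the values are ≥ 192, the total is ≥ 192k + 0(9 − k).
Setting 192k + 0(9 − k) ≤ 1101 gives 192k ≤ 1101, so k ≤ 5.
k = 5 is achieved by 5 values at 192 and 4 at 0, total 960; add 141 to one value (staying below 192) to reach 1101.

5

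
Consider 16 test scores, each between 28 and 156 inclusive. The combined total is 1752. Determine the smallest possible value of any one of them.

28

To make one score as small as possible, make the other 15 as large as possible.
The other 15 can take up 15 × 156 = 2340 ≥ 1752 − 28, so one score can sit at its floor of 28.
Achievable: one at 28 and the other 15 totalling 1724, which fits since 15 × 28 ≤ 1724 ≤ 15 × 156.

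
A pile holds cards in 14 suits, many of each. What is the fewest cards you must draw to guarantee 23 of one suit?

You could draw 22 of every suit without reaching 23 of any — 308 in all.
One more forces 23 of some suit, so 308 + 1 = 309.

309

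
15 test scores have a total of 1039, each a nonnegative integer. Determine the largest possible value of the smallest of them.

The average is 1039/15 < 70, so some value is ≤ 69.
Equality holds with 11 values of 69 and 4 values of 70.

69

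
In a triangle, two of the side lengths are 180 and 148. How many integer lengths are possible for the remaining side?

The triangle inequality gives |180 − 148| < c < 180 + 148, i.e. 32 < c < 328.
So c can be any integer from 33 to 327: 295 values.

295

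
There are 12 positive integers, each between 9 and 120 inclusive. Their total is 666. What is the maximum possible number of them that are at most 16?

Each value at 16 or below falls at least 120 − 16 = 104 short of the ceiling 120.
The ceiling total is 12 × 120 = 1440, and we need 666, so at most ⌊(1440 − 666)/104⌋ = 7 can be that low.
k = 7 is achieved by 7 values at 16 and 5 at 120, total 712; lower one of the 120's by 46 (still > 16) to reach 666.

7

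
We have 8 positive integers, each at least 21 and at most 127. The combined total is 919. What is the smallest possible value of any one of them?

30

To make one integer as small as possible, make the other 7 as large as possible.
The other 7 contribute at most 7 × 127 = 889, leaving at least 919 − 889 = 30.
Since 30 ≥ 21, this is achievable: one at 30 and 7 at 127.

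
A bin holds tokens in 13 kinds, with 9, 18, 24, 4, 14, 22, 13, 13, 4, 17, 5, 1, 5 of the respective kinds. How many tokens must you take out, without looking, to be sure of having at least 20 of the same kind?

In the worst case you take as many as possible of each kind without reaching 20: 9 + 18 + 19 + 4 + 14 + 19 + 13 + 13 + 4 + 17 + 5 + 1 + 5 = 141.
The next one must give 20 of some kind, so 141 + 1 = 142.

142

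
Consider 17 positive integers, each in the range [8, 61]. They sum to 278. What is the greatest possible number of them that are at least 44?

If k of the values are ≥ 44, the total is ≥ 44k + 8(17 − k).
Setting 44k + 8(17 − k) ≤ 278 gives 36k ≤ 142, so k ≤ 3.
k = 3 is achieved by 3 values at 44 and 14 at 8, total 244; add 34 to one value (staying below 44) to reach 278.

3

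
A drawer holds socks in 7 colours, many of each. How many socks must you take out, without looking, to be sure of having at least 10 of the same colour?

64

You could draw 9 of every colour without reaching 10 of any — 63 in all.
One more forces 10 of some colour, so 63 + 1 = 64.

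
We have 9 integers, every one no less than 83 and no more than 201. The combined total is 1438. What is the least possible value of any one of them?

83

To make one integer as small as possible, make the other 8 as large as possible.
The other 8 can take up 8 × 201 = 1608 ≥ 1438 − 83, so one integer can sit at its floor of 83.
Achievable: one at 83 and the other 8 totalling 1355, which fits since 8 × 83 ≤ 1355 ≤ 8 × 201.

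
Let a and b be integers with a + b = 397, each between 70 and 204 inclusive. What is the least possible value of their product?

39372

For a fixed sum, ab is smallest when a and b are as far apart as possible.
The extreme feasible split is a = 193, b = 204, giving ab = 39372.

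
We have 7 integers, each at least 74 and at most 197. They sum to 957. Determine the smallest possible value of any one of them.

74

To make one integer as small as possible, make the other 6 as large as possible.
The other 6 can take up 6 × 197 = 1182 ≥ 957 − 74, so one integer can sit at its floor of 74.
Achievable: one at 74 and the other 6 totalling 883, which fits since 6 × 74 ≤ 883 ≤ 6 × 197.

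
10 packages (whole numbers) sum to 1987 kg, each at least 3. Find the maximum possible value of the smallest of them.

If every one of the 10 were at least 199, the total would be at least 10 × 199 = 1990 > 1987.
Achievable: 3 of them at 198 and 7 at 199 total 1987.

198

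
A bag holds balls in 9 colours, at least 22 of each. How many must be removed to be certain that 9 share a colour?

73

You could draw 8 of every colour without reaching 9 of any — 72 in all.
One more forces 9 of some colour, so 72 + 1 = 73.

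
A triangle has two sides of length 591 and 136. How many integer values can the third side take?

The triangle inequality gives |591 − 136| < c < 591 + 136, i.e. 455 < c < 727.
So c can be any integer from 456 to 726: 271 values.

271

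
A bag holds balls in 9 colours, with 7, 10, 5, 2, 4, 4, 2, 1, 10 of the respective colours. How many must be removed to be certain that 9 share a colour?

42

In the worst case you take as many as possible of each colour without reaching 9: 7 + 8 + 5 + 2 + 4 + 4 + 2 + 1 + 8 = 41.
The next one must give 9 of some colour, so 41 + 1 = 42.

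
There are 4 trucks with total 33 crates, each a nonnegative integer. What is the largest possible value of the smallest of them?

8

If every one of the 4 were at least 9, the total would be at least 4 × 9 = 36 > 33.
Achievable: 3 of them at 8 and 1 at 9 total 33.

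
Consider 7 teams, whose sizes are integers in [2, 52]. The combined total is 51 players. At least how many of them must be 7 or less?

Each value above 7 is at least 8, contributing at least 8 − 2 = 6 above the floor 2.
The sum exceeds the floor total 14 by 37, so at most ⌊37/6⌋ = 6 exceed 7, and at least 1 are ≤ 7.
Exactly 1 works: 1 value at 2 and 6 at 8 total 50; raise one of the low values by 1 (still ≤ 7) to hit 51.

1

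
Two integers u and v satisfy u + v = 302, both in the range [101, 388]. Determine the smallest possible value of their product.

uv = u(302 − u) is concave in u, so over [101, 201] it is minimized at an endpoint.
At the endpoint u = 101, v = 302 − 101 = 201, so uv = 101 × 201 = 20301.

20301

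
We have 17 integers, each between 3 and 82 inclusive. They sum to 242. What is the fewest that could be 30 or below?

11

Each value above 30 is at least 31, contributing at least 31 − 3 = 28 above the floor 3.
The sum exceeds the floor total 51 by 191, so at most ⌊191/28⌋ = 6 exceed 30, and at least 11 are ≤ 30.
Exactly 11 works: 11 values at 3 and 6 at 31 total 219; raise one of the low values by 23 (still ≤ 30) to hit 242.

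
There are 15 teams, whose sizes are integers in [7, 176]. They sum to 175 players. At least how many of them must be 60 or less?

14

If only k of them are at most 60, the other 15 − k are at least 61, so the total is at least (15 − k)·61 + k·7.
This is ≤ 175, so (15 − k)·61 + 7k ≤ 175, which gives k ≥ 14.
Exactly 14 works: 14 values at 7 and 1 at 61 total 159; raise one of the low values by 16 (still ≤ 60) to hit 175.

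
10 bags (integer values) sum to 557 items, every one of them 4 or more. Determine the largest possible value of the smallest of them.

55

The 10 values sum to 557, so their minimum is at most ⌊557/10⌋ = 55.
Taking 3 copies of 55 and 7 copies of 56 gives exactly 557, so 55 is attained.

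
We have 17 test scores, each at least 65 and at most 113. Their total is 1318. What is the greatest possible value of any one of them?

Maximizing one value means minimizing the remaining 16.
The other 16 contribute at least 16 × 65 = 1040, leaving at most 1318 − 1040 = 278.
But each score is capped at 113, so the maximum is 113.
Achievable: one at 113 and the other 16 totalling 1205, which fits since 16 × 65 ≤ 1205 ≤ 16 × 113.

113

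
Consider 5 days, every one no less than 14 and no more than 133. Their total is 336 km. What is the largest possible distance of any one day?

133

Maximizing one value means minimizing the remaining 4.
The other 4 contribute at least 4 × 14 = 56, leaving at most 336 − 56 = 280.
But each day is capped at 133, so the maximum is 133.
Achievable: one at 133 and the other 4 totalling 203, which fits since 4 × 14 ≤ 203 ≤ 4 × 133.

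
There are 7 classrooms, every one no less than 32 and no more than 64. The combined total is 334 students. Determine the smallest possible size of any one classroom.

Minimizing one value means maximizing the remaining 6.
The other 6 can take up 6 × 64 = 384 ≥ 334 − 32, so one classroom can sit at its floor of 32.
Achievable: one at 32 and the other 6 totalling 302, which fits since 6 × 32 ≤ 302 ≤ 6 × 64.

32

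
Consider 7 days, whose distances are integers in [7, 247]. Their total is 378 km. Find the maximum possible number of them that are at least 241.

1

With k values at 241 or above and the rest at least 7, the sum is at least 49 + 234k.
Since the sum is 378, we need 234k ≤ 329, i.e. k ≤ 1.
k = 1 is achieved by 1 value at 241 and 6 at 7, total 283; add 95 to one value (staying below 241) to reach 378.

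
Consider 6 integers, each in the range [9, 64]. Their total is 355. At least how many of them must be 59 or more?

Suppose at most 6 − j of them reach 59; then j values are ≤ 58 and the rest ≤ 64.
The total is then ≤ 58·j + 64·(6 − j) = 384 − 6j. For this to be ≥ 355 we need j ≤ 4, so at least 6 − 4 = 2 must reach 59.
Exactly 2 works: 2 values at 64 and 4 at 58 total 360; lower one of the high values by 5 (still ≥ 59) to hit 355.

2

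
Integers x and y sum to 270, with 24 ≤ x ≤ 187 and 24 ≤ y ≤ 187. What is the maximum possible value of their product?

18225

For a fixed sum, the product xy is largest when x and y are as close as possible.
Taking x = 135 and y = 135 (both in [24, 187]) gives xy = 18225.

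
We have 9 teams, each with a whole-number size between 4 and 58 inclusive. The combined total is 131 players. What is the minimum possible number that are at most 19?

4

If only k of them are at most 19, the other 9 − k are at least 20, so the total is at least (9 − k)·20 + k·4.
This is ≤ 131, so (9 − k)·20 + 4k ≤ 131, which gives k ≥ 4.
Exactly 4 works: 4 values at 4 and 5 at 20 total 116; raise one of the low values by 15 (still ≤ 19) to hit 131.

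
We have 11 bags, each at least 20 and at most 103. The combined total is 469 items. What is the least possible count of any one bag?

20

Minimizing one value means maximizing the remaining 10.
The other 10 can take up 10 × 103 = 1030 ≥ 469 − 20, so one bag can sit at its floor of 20.
Achievable: one at 20 and the other 10 totalling 449, which fits since 10 × 20 ≤ 449 ≤ 10 × 103.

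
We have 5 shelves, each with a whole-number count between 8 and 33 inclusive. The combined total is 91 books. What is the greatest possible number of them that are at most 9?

3

Each value at 9 or below falls at least 33 − 9 = 24 short of the ceiling 33.
The ceiling total is 5 × 33 = 165, and we need 91, so at most ⌊(165 − 91)/24⌋ = 3 can be that low.
k = 3 is achieved by 3 values at 9 and 2 at 33, total 93; lower one of the 33's by 2 (still > 9) to reach 91.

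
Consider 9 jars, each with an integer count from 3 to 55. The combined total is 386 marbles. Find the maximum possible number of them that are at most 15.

2

Suppose k of them are at most 15. Those contribute at most 15 each and the rest at most 55 each.
So the total is at most 15k + 55(9 − k) = 495 − 40k. This must still be ≥ 386, so k ≤ 2.
k = 2 is achieved by 2 values at 15 and 7 at 55, total 415; lower one of the 55's by 29 (still > 15) to reach 386.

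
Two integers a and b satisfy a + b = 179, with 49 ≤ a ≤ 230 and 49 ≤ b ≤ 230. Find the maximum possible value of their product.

8010

ab = a(179 − a) is maximized when a is as near 179/2 as the bounds allow.
Taking a = 89 and b = 90 (both in [49, 230]) gives ab = 8010.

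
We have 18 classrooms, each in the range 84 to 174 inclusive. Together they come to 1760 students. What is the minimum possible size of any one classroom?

84

Minimizing one value means maximizing the remaining 17.
The other 17 can take up 17 × 174 = 2958 ≥ 1760 − 84, so one classroom can sit at its floor of 84.
Achievable: one at 84 and the other 17 totalling 1676, which fits since 17 × 84 ≤ 1676 ≤ 17 × 174.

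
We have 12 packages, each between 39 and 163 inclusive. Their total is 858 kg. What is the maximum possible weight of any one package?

Maximizing one value means minimizing the remaining 11.
The other 11 contribute at least 11 × 39 = 429, leaving at most 858 − 429 = 429.
But each package is capped at 163, so the maximum is 163.
Achievable: one at 163 and the other 11 totalling 695, which fits since 11 × 39 ≤ 695 ≤ 11 × 163.

163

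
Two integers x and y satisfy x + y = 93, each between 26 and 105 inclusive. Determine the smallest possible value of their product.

1742

For a fixed sum, xy is smallest when x and y are as far apart as possible.
At the endpoint x = 26, y = 93 − 26 = 67, so xy = 26 × 67 = 1742.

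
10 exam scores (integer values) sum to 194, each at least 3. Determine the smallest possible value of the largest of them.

Some value must be at least ⌈194/10⌉ = 20, since 10 × 19 = 190 < 194.
Equality holds with 4 values of 20 and 6 values of 19.

20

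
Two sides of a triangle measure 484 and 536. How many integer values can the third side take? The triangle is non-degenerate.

967

The triangle inequality gives |484 − 536| < c < 484 + 536, i.e. 52 < c < 1020.
So c can be any integer from 53 to 1019: 967 values.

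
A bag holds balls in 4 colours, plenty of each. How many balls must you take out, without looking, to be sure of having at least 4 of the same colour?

13

You could draw 3 of every colour without reaching 4 of any — 12 in all.
One more forces 4 of some colour, so 12 + 1 = 13.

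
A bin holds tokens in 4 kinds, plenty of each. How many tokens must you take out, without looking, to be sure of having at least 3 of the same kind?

You could draw 2 of every kind without reaching 3 of any — 8 in all.
One more forces 3 of some kind, so 8 + 1 = 9.

9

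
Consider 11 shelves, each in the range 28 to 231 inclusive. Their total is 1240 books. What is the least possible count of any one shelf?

Minimizing one value means maximizing the remaining 10.
The other 10 can take up 10 × 231 = 2310 ≥ 1240 − 28, so one shelf can sit at its floor of 28.
Achievable: one at 28 and the other 10 totalling 1212, which fits since 10 × 28 ≤ 1212 ≤ 10 × 231.

28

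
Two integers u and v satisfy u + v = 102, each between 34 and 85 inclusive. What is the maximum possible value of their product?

2601

uv = u(102 − u) is maximized when u is as near 102/2 as the bounds allow.
Taking u = 51 and v = 51 (both in [34, 85]) gives uv = 2601.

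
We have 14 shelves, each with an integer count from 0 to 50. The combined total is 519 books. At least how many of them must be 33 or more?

4

Each value short of 33 is at most 32, costing at least 50 − 32 = 18 against the maximum total of 700.
We can afford to lose at most 700 − 519 = 181, so at most ⌊181/18⌋ = 10 fall short, and at least 4 are ≥ 33.
Exactly 4 works: 4 values at 50 and 10 at 32 total 520; lower one of the high values by 1 (still ≥ 33) to hit 519.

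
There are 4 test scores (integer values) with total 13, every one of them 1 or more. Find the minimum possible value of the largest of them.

The 4 values sum to 13, so their maximum is at least ⌈13/4⌉ = 4.
Taking 3 copies of 3 and 1 copy of 4 gives exactly 13, so 4 is attained.

4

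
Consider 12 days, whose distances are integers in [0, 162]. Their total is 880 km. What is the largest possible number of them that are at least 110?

8

Suppose k of them are at least 110. Those contribute at least 110 each and the other 12 − k at least 0 each.
So the total is at least 110k + 0(12 − k) = 0 + 110k. This must be ≤ 880, giving k ≤ 8.
k = 8 is achieved by 8 values at 110 and 4 at 0, total 880.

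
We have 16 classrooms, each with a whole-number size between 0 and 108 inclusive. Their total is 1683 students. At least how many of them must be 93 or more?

Each value short of 93 is at most 92, costing at least 108 − 92 = 16 against the maximum total of 1728.
We can afford to lose at most 1728 − 1683 = 45, so at most ⌊45/16⌋ = 2 fall short, and at least 14 are ≥ 93.
Exactly 14 works: 14 values at 108 and 2 at 92 total 1696; lower one of the high values by 13 (still ≥ 93) to hit 1683.

14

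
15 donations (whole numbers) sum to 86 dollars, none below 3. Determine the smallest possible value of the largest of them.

6

If every one of the 15 were at most 5, the total would be at most 15 × 5 = 75 < 86.
Taking 4 copies of 5 and 11 copies of 6 gives exactly 86, so 6 is attained.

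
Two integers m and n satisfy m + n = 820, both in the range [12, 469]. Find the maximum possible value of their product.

168100

mn = m(820 − m) is maximized when m is as near 820/2 as the bounds allow.
Taking m = 410 and n = 410 (both in [12, 469]) gives mn = 168100.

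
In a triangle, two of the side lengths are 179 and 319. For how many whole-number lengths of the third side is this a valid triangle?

357

The triangle inequality gives |179 − 319| < c < 179 + 319, i.e. 140 < c < 498.
So c can be any integer from 141 to 497: 357 values.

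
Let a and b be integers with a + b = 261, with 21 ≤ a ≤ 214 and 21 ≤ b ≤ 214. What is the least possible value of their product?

10058

For a fixed sum, ab is smallest when a and b are as far apart as possible.
At the endpoint a = 47, b = 261 − 47 = 214, so ab = 47 × 214 = 10058.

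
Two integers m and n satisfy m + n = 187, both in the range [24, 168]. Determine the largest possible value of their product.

mn = m(187 − m) is maximized when m is as near 187/2 as the bounds allow.
Taking m = 93 and n = 94 (both in [24, 168]) gives mn = 8742.

8742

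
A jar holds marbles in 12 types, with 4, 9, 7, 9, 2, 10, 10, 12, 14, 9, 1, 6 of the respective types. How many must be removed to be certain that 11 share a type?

88

In the worst case you take as many as possible of each type without reaching 11: 4 + 9 + 7 + 9 + 2 + 10 + 10 + 10 + 10 + 9 + 1 + 6 = 87.
The next one must give 11 of some type, so 87 + 1 = 88.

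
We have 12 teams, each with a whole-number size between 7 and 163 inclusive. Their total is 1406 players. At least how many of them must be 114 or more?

Each value short of 114 is at most 113, costing at least 163 − 113 = 50 against the maximum total of 1956.
We can afford to lose at most 1956 − 1406 = 550, so at most ⌊550/50⌋ = 11 fall short, and at least 1 are ≥ 114.
Exactly 1 works: 1 value at 163 and 11 at 113 total 1406.

1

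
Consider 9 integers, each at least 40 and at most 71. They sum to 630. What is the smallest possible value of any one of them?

To make one integer as small as possible, make the other 8 as large as possible.
The other 8 contribute at most 8 × 71 = 568, leaving at least 630 − 568 = 62.
Since 62 ≥ 40, this is achievable: one at 62 and 8 at 71.

62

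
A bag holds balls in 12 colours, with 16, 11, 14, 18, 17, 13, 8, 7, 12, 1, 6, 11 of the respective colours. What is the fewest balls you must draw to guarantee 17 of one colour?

In the worst case you take as many as possible of each colour without reaching 17: 16 + 11 + 14 + 16 + 16 + 13 + 8 + 7 + 12 + 1 + 6 + 11 = 131.
The next one must give 17 of some colour, so 131 + 1 = 132.

132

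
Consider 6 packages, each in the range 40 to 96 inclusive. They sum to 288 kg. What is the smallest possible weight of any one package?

40

Minimizing one value means maximizing the remaining 5.
The other 5 can take up 5 × 96 = 480 ≥ 288 − 40, so one package can sit at its floor of 40.
Achievable: one at 40 and the other 5 totalling 248, which fits since 5 × 40 ≤ 248 ≤ 5 × 96.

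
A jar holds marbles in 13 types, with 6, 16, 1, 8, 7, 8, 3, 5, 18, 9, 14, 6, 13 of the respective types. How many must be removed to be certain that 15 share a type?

In the worst case you take as many as possible of each type without reaching 15: 6 + 14 + 1 + 8 + 7 + 8 + 3 + 5 + 14 + 9 + 14 + 6 + 13 = 108.
The next one must give 15 of some type, so 108 + 1 = 109.

109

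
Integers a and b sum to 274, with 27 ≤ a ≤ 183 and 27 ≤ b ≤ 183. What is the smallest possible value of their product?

16653

Since a + b is fixed, pushing one of them to its bound minimizes the product.
The extreme feasible split is a = 91, b = 183, giving ab = 16653.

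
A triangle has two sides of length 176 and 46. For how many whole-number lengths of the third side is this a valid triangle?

91

The triangle inequality gives |176 − 46| < c < 176 + 46, i.e. 130 < c < 222.
So c can be any integer from 131 to 221: 91 values.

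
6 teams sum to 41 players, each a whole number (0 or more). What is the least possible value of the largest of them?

7

The 6 values sum to 41, so their maximum is at least ⌈41/6⌉ = 7.
Equality holds with 5 values of 7 and 1 value of 6.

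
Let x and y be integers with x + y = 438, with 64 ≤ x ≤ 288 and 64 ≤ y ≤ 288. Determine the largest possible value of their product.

xy = x(438 − x) is maximized when x is as near 438/2 as the bounds allow.
Taking x = 219 and y = 219 (both in [64, 288]) gives xy = 47961.

47961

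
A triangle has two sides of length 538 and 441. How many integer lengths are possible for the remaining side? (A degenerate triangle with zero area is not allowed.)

881

The triangle inequality gives |538 − 441| < c < 538 + 441, i.e. 97 < c < 979.
So c can be any integer from 98 to 978: 881 values.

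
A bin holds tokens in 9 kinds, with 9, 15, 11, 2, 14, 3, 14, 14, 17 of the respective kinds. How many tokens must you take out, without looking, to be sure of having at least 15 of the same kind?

In the worst case you take as many as possible of each kind without reaching 15: 9 + 14 + 11 + 2 + 14 + 3 + 14 + 14 + 14 = 95.
The next one must give 15 of some kind, so 95 + 1 = 96.

96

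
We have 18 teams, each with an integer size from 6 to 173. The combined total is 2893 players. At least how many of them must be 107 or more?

Suppose at most 18 − j of them reach 107; then j values are ≤ 106 and the rest ≤ 173.
The total is then ≤ 106·j + 173·(18 − j) = 3114 − 67j. For this to be ≥ 2893 we need j ≤ 3, so at least 18 − 3 = 15 must reach 107.
Exactly 15 works: 15 values at 173 and 3 at 106 total 2913; lower one of the high values by 20 (still ≥ 107) to hit 2893.

15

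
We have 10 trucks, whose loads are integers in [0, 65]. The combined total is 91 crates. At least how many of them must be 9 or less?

1

If only k of them are at most 9, the other 10 − k are at least 10, so the total is at least (10 − k)·10 + k·0.
This is ≤ 91, so (10 − k)·10 + 0k ≤ 91, which gives k ≥ 1.
Exactly 1 works: 1 value at 0 and 9 at 10 total 90; raise one of the low values by 1 (still ≤ 9) to hit 91.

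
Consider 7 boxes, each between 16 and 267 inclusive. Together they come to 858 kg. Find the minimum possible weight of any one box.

16

To make one box as small as possible, make the other 6 as large as possible.
The other 6 can take up 6 × 267 = 1602 ≥ 858 − 16, so one box can sit at its floor of 16.
Achievable: one at 16 and the other 6 totalling 842, which fits since 6 × 16 ≤ 842 ≤ 6 × 267.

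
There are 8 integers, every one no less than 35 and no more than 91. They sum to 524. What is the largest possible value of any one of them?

91

Maximizing one value means minimizing the remaining 7.
The other 7 contribute at least 7 × 35 = 245, leaving at most 524 − 245 = 279.
But each integer is capped at 91, so the maximum is 91.
Achievable: one at 91 and the other 7 totalling 433, which fits since 7 × 35 ≤ 433 ≤ 7 × 91.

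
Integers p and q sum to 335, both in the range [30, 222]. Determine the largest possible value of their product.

28056

pq = p(335 − p) is maximized when p is as near 335/2 as the bounds allow.
Taking p = 167 and q = 168 (both in [30, 222]) gives pq = 28056.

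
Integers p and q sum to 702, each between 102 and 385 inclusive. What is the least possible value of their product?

122045

pq = p(702 − p) is concave in p, so over [317, 385] it is minimized at an endpoint.
The extreme feasible split is p = 317, q = 385, giving pq = 122045.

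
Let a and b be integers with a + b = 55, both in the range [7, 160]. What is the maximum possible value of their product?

756

For a fixed sum, the product ab is largest when a and b are as close as possible.
Taking a = 27 and b = 28 (both in [7, 160]) gives ab = 756.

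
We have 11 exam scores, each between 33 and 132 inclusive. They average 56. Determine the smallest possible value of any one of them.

Minimizing one value means maximizing the remaining 10.
The total is 11 × 56 = 616.
The other 10 can take up 10 × 132 = 1320 ≥ 616 − 33, so one score can sit at its floor of 33.
Achievable: one at 33 and the other 10 totalling 583, which fits since 10 × 33 ≤ 583 ≤ 10 × 132.

33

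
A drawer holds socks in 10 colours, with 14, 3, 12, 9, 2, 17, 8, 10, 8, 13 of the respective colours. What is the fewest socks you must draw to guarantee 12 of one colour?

In the worst case you take as many as possible of each colour without reaching 12: 11 + 3 + 11 + 9 + 2 + 11 + 8 + 10 + 8 + 11 = 84.
The next one must give 12 of some colour, so 84 + 1 = 85.

85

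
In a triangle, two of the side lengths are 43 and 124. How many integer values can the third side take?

The triangle inequality gives |43 − 124| < c < 43 + 124, i.e. 81 < c < 167.
So c can be any integer from 82 to 166: 85 values.

85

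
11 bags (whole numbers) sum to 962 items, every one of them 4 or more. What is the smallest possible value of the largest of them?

The 11 values sum to 962, so their maximum is at least ⌈962/11⌉ = 88.
Achievable: 5 of them at 88 and 6 at 87 total 962.

88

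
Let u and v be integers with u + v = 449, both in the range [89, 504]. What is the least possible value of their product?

Since u + v is fixed, pushing one of them to its bound minimizes the product.
At the endpoint u = 89, v = 449 − 89 = 360, so uv = 89 × 360 = 32040.

32040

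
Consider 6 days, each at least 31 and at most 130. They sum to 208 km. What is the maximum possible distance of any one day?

53

Maximizing one value means minimizing the remaining 5.
The other 5 contribute at least 5 × 31 = 155, leaving at most 208 − 155 = 53.
Since 53 ≤ 130, this is achievable: one at 53 and 5 at 31.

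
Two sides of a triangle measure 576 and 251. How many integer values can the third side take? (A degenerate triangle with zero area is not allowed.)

The triangle inequality gives |576 − 251| < c < 576 + 251, i.e. 325 < c < 827.
So c can be any integer from 326 to 826: 501 values.

501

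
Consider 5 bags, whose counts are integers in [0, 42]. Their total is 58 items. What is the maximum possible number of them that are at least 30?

Suppose k of them are at least 30. Those contribute at least 30 each and the other 5 − k at least 0 each.
So the total is at least 30k + 0(5 − k) = 0 + 30k. This must be ≤ 58, giving k ≤ 1.
k = 1 is achieved by 1 value at 30 and 4 at 0, total 30; add 28 to one value (staying below 30) to reach 58.

1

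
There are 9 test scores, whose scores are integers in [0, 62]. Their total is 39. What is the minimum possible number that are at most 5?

Each value above 5 is at least 6, contributing at least 6 − 0 = 6 above the floor 0.
The sum exceeds the floor total 0 by 39, so at most ⌊39/6⌋ = 6 exceed 5, and at least 3 are ≤ 5.
Exactly 3 works: 3 values at 0 and 6 at 6 total 36; raise one of the low values by 3 (still ≤ 5) to hit 39.

3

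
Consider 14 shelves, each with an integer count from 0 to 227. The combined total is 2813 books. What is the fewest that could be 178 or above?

7

If only k of them are at least 178, the other 14 − k are at most 177, so the total is at most k·227 + (14 − k)·177.
This must reach 2813, so k·227 + (14 − k)·177 ≥ 2813, giving k ≥ 7.
Exactly 7 works: 7 values at 227 and 7 at 177 total 2828; lower one of the high values by 15 (still ≥ 178) to hit 2813.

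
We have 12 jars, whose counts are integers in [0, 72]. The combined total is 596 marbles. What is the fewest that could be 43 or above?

4

If only k of them are at least 43, the other 12 − k are at most 42, so the total is at most k·72 + (12 − k)·42.
This must reach 596, so k·72 + (12 − k)·42 ≥ 596, giving k ≥ 4.
Exactly 4 works: 4 values at 72 and 8 at 42 total 624; lower one of the high values by 28 (still ≥ 43) to hit 596.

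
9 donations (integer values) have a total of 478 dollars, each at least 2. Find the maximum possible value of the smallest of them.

53

The average is 478/9 < 54, so some value is ≤ 53.
Taking 8 copies of 53 and 1 copy of 54 gives exactly 478, so 53 is attained.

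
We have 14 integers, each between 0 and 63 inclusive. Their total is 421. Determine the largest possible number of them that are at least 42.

Suppose k of them are at least 42. Those contribute at least 42 each and the other 14 − k at least 0 each.
So the total is at least 42k + 0(14 − k) = 0 + 42k. This must be ≤ 421, giving k ≤ 10.
k = 10 is achieved by 10 values at 42 and 4 at 0, total 420; add 1 to one value (staying below 42) to reach 421.

10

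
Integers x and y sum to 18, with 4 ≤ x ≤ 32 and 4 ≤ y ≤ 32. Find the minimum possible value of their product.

Since x + y is fixed, pushing one of them to its bound minimizes the product.
The extreme feasible split is x = 4, y = 14, giving xy = 56.

56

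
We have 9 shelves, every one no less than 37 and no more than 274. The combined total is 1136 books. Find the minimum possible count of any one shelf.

37

Minimizing one value means maximizing the remaining 8.
The other 8 can take up 8 × 274 = 2192 ≥ 1136 − 37, so one shelf can sit at its floor of 37.
Achievable: one at 37 and the other 8 totalling 1099, which fits since 8 × 37 ≤ 1099 ≤ 8 × 274.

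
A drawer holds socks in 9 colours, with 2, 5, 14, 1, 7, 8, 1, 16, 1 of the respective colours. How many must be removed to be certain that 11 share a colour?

46

In the worst case you take as many as possible of each colour without reaching 11: 2 + 5 + 10 + 1 + 7 + 8 + 1 + 10 + 1 = 45.
The next one must give 11 of some colour, so 45 + 1 = 46.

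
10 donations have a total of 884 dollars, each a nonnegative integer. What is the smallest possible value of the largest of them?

The 10 values sum to 884, so their maximum is at least ⌈884/10⌉ = 89.
Achievable: 4 of them at 89 and 6 at 88 total 884.

89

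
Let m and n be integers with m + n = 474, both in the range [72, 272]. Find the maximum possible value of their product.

56169

For a fixed sum, the product mn is largest when m and n are as close as possible.
Taking m = 237 and n = 237 (both in [72, 272]) gives mn = 56169.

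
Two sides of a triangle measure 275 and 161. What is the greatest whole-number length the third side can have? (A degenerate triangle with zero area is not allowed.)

The third side must be less than 275 + 161 = 436.
The largest integer below 436 is 435.

435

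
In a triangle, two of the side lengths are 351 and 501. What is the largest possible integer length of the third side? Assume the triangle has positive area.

851

The third side must be less than 351 + 501 = 852.
The largest integer below 852 is 851.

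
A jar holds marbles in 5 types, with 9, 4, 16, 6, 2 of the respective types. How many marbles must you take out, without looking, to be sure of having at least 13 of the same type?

In the worst case you take as many as possible of each type without reaching 13: 9 + 4 + 12 + 6 + 2 = 33.
The next one must give 13 of some type, so 33 + 1 = 34.

34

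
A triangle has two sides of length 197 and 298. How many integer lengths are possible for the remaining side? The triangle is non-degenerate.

393

The triangle inequality gives |197 − 298| < c < 197 + 298, i.e. 101 < c < 495.
So c can be any integer from 102 to 494: 393 values.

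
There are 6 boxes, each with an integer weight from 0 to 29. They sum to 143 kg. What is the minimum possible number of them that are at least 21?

Suppose at most 6 − j of them reach 21; then j values are ≤ 20 and the rest ≤ 29.
The total is then ≤ 20·j + 29·(6 − j) = 174 − 9j. For this to be ≥ 143 we need j ≤ 3, so at least 6 − 3 = 3 must reach 21.
Exactly 3 works: 3 values at 29 and 3 at 20 total 147; lower one of the high values by 4 (still ≥ 21) to hit 143.

3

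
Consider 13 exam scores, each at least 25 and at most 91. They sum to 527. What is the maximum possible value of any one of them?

91

Maximizing one value means minimizing the remaining 12.
The other 12 contribute at least 12 × 25 = 300, leaving at most 527 − 300 = 227.
But each score is capped at 91, so the maximum is 91.
Achievable: one at 91 and the other 12 totalling 436, which fits since 12 × 25 ≤ 436 ≤ 12 × 91.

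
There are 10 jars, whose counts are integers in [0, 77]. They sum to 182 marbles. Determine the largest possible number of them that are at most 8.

8

Suppose k of them are at most 8. Those contribute at most 8 each and the rest at most 77 each.
So the total is at most 8k + 77(10 − k) = 770 − 69k. This must still be ≥ 182, so k ≤ 8.
k = 8 is achieved by 8 values at 8 and 2 at 77, total 218; lower one of the 77's by 36 (still > 8) to reach 182.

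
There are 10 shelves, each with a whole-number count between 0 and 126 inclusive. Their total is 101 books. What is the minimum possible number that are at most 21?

If only k of them are at most 21, the other 10 − k are at least 22, so the total is at least (10 − k)·22 + k·0.
This is ≤ 101, so (10 − k)·22 + 0k ≤ 101, which gives k ≥ 6.
Exactly 6 works: 6 values at 0 and 4 at 22 total 88; raise one of the low values by 13 (still ≤ 21) to hit 101.

6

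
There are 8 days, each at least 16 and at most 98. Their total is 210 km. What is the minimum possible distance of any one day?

16

Minimizing one value means maximizing the remaining 7.
The other 7 can take up 7 × 98 = 686 ≥ 210 − 16, so one day can sit at its floor of 16.
Achievable: one at 16 and the other 7 totalling 194, which fits since 7 × 16 ≤ 194 ≤ 7 × 98.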